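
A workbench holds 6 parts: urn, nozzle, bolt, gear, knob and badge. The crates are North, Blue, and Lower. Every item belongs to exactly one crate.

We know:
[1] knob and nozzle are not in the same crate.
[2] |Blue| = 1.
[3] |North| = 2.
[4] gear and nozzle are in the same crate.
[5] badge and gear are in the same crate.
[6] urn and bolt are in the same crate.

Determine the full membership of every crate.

North = {bolt, urn}; Blue = {knob}; Lower = {badge, gear, nozzle}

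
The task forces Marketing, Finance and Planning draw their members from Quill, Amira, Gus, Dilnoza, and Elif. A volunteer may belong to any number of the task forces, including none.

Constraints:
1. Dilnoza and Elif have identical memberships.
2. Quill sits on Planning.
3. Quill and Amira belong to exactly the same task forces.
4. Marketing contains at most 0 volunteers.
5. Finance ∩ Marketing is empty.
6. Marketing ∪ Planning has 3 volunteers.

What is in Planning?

Planning = {Amira, Gus, Quill}

From (2): Quill ∈ Planning.
(3): Amira matches Quill: Amira ∈ Planning.
(4): Marketing already has 0, so the rest are out.
Suppose Gus ∉ Planning: no assignment then satisfies all the clues, so Gus ∈ Planning.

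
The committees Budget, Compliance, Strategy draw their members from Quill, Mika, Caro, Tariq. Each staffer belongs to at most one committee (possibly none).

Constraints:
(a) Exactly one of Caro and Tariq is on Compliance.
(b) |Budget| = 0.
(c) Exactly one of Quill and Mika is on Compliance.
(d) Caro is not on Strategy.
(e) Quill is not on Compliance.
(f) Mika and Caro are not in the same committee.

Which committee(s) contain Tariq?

From (d): Caro ∉ Strategy.
From (e): Quill ∉ Compliance.
(b): Budget already has 0, so the rest are out.
(c) (exactly one): Mika ∈ Compliance.
(f): Caro ∉ Compliance.
(a) (exactly one): Tariq ∈ Compliance.

Tariq: Compliance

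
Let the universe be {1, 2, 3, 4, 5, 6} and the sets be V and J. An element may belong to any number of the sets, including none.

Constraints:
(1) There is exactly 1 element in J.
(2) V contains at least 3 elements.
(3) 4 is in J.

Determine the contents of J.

J = {4}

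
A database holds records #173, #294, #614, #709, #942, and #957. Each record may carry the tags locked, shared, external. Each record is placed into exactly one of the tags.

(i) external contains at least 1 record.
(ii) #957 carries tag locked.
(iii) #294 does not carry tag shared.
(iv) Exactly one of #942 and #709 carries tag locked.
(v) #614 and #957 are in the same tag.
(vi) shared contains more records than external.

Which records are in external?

external = {#294}

From (ii): #957 ∈ locked.
From (iii): #294 ∉ shared.
(v): #614 matches #957: #614 ∈ locked.
Suppose #173 ∈ external: no assignment then satisfies all the clues, so #173 ∉ external.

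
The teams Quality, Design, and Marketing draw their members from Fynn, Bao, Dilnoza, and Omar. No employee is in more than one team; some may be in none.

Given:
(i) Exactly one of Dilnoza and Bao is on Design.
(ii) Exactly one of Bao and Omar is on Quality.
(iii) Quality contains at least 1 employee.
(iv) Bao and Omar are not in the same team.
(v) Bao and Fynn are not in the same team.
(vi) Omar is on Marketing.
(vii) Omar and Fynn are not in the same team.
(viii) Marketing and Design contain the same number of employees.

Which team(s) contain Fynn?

Fynn: none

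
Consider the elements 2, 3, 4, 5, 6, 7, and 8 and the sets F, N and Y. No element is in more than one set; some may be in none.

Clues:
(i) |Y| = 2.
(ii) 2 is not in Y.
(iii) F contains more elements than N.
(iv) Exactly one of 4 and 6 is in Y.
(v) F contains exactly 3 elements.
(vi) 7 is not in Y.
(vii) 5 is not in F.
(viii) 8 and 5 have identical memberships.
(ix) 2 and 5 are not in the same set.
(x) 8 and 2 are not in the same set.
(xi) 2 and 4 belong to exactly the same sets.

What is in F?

From (ii): 2 ∉ Y.
From (vi): 7 ∉ Y.
From (vii): 5 ∉ F.
(viii): 8 matches 5: 8 ∉ F.
(xi): 4 matches 2: 4 ∉ Y.
(iv) (exactly one): 6 ∈ Y.
Suppose 2 ∉ F: no assignment then satisfies all the clues, so 2 ∈ F.

F = {2, 4, 7}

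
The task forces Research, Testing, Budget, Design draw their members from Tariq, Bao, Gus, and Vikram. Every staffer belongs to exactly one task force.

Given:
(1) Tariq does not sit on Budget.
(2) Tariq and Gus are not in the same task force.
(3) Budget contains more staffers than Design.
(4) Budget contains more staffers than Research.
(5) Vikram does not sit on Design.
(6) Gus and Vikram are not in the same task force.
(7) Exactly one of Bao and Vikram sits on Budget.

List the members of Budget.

Budget = {Bao, Gus}

From (1): Tariq ∉ Budget.
From (5): Vikram ∉ Design.
Suppose Bao ∉ Budget: no assignment then satisfies all the clues, so Bao ∈ Budget.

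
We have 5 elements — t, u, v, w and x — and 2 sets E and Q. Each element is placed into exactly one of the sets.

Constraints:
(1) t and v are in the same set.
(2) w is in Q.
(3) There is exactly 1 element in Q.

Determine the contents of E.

E = {t, u, v, x}

From (2): w ∈ Q.
(3): Q already has 1, so the rest are out.
Only one set left: t ∈ E.
Only one set left: u ∈ E.
Only one set left: v ∈ E.
Only one set left: x ∈ E.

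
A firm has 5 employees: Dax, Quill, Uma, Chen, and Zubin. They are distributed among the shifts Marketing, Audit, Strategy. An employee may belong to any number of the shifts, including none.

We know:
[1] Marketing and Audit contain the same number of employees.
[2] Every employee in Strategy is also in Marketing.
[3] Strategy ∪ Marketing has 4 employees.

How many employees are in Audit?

4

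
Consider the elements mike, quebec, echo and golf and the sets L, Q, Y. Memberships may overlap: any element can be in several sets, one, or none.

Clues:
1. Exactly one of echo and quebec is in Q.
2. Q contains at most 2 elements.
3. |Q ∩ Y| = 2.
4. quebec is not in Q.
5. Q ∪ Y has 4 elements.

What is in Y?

Y = {echo, golf, mike, quebec}

From (4): quebec ∉ Q.
(1) (exactly one): echo ∈ Q.
Suppose mike ∉ Y: no assignment then satisfies all the clues, so mike ∈ Y.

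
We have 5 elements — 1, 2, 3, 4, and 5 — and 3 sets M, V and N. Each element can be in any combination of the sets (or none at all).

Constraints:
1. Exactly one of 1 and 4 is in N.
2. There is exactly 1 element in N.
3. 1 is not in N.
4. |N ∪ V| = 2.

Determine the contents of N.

N = {4}

From (3): 1 ∉ N.
(1) (exactly one): 4 ∈ N.
(2): N already has 1, so the rest are out.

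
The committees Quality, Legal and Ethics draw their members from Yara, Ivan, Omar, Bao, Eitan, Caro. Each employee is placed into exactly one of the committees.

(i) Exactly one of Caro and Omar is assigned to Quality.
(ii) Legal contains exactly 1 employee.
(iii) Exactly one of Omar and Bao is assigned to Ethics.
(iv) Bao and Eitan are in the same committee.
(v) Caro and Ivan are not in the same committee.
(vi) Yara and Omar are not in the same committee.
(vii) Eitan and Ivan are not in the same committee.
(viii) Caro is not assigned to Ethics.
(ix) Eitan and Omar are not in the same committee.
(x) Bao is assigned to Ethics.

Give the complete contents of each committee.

From (viii): Caro ∉ Ethics.
From (x): Bao ∈ Ethics.
(iii) (exactly one): Omar ∉ Ethics.
(iv): Eitan matches Bao: Eitan ∉ Quality.
(iv): Eitan matches Bao: Eitan ∉ Legal.
(iv): Eitan matches Bao: Eitan ∈ Ethics.
(vii): Ivan ∉ Ethics.
Suppose Yara ∈ Quality: no assignment then satisfies all the clues, so Yara ∉ Quality.

Quality = {Ivan, Omar}; Legal = {Caro}; Ethics = {Bao, Eitan, Yara}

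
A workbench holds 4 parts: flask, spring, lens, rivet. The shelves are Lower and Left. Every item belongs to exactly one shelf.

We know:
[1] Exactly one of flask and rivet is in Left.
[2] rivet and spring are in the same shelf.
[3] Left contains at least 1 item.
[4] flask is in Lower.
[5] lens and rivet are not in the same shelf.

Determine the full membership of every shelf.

Lower = {flask, lens}; Left = {rivet, spring}

From (4): flask ∈ Lower.
(1) (exactly one): rivet ∈ Left.
(2): spring matches rivet: spring ∉ Lower.
(2): spring matches rivet: spring ∈ Left.
(5): lens ∉ Left.
Only one shelf left: lens ∈ Lower.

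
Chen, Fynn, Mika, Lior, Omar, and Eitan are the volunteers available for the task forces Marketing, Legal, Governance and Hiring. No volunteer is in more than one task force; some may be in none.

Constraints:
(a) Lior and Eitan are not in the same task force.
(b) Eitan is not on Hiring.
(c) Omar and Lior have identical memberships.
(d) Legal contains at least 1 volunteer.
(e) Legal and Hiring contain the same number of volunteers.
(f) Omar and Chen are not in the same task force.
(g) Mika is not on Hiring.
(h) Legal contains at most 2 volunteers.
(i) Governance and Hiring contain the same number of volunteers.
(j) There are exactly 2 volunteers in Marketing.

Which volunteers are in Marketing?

Marketing = {Lior, Omar}

From (b): Eitan ∉ Hiring.
From (g): Mika ∉ Hiring.
Suppose Chen ∈ Marketing: no assignment then satisfies all the clues, so Chen ∉ Marketing.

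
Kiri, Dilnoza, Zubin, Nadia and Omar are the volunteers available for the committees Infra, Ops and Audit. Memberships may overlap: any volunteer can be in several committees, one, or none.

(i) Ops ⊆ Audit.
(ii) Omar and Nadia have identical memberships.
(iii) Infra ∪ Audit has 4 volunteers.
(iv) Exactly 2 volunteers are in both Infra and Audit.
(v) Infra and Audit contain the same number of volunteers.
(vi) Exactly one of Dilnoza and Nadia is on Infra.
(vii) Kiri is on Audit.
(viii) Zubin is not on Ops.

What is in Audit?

Audit = {Kiri, Nadia, Omar}

From (vii): Kiri ∈ Audit.
From (viii): Zubin ∉ Ops.
Suppose Dilnoza ∈ Audit: no assignment then satisfies all the clues, so Dilnoza ∉ Audit.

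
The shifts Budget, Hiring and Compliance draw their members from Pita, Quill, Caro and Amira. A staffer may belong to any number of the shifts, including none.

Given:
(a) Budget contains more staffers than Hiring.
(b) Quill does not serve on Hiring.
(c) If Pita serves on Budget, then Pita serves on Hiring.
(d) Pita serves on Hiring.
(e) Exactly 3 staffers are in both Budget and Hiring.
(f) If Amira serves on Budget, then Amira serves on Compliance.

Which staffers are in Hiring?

Hiring = {Amira, Caro, Pita}

From (b): Quill ∉ Hiring.
From (d): Pita ∈ Hiring.
Suppose Caro ∉ Hiring: no assignment then satisfies all the clues, so Caro ∈ Hiring.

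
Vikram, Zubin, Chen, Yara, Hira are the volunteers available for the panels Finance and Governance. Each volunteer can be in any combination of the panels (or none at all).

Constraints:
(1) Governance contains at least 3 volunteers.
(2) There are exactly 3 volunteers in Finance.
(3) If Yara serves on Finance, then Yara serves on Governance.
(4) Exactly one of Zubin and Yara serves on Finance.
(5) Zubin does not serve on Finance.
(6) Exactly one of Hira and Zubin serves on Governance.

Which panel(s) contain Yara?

From (5): Zubin ∉ Finance.
(4) (exactly one): Yara ∈ Finance.
(3): Yara ∈ Governance.

Yara: Finance, Governance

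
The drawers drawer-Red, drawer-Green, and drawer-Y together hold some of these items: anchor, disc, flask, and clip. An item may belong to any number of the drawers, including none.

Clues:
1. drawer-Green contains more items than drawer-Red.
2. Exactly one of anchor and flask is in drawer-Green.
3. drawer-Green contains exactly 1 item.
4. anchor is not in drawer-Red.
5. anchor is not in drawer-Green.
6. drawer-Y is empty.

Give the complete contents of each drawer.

drawer-Red = {}; drawer-Green = {flask}; drawer-Y = {}

From (4): anchor ∉ drawer-Red.
From (5): anchor ∉ drawer-Green.
(2) (exactly one): flask ∈ drawer-Green.
(3): drawer-Green already has 1, so the rest are out.
(6): drawer-Y already has 0, so the rest are out.
Suppose disc ∈ drawer-Red: no assignment then satisfies all the clues, so disc ∉ drawer-Red.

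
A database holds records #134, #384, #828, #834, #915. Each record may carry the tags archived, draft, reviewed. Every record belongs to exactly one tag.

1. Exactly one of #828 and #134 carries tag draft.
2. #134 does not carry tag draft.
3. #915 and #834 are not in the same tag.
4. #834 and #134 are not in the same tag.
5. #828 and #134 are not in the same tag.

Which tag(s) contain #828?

#828: draft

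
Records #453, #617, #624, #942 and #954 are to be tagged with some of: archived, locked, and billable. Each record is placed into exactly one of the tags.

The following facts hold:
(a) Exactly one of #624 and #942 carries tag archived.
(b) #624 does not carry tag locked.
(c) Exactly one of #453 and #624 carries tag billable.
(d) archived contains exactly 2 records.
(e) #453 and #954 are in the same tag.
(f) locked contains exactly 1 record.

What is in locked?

locked = {#942}

From (b): #624 ∉ locked.
Suppose #453 ∈ locked: no assignment then satisfies all the clues, so #453 ∉ locked.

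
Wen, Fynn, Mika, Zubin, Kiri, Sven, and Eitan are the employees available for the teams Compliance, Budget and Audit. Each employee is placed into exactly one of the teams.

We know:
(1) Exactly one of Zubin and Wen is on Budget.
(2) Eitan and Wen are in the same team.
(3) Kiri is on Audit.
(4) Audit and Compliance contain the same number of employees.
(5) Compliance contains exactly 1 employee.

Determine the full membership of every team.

Compliance = {Zubin}; Budget = {Eitan, Fynn, Mika, Sven, Wen}; Audit = {Kiri}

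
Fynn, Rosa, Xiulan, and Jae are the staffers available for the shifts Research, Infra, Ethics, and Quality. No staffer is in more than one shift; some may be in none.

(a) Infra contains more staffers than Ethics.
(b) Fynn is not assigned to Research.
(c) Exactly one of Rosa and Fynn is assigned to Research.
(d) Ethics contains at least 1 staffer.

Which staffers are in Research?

Research = {Rosa}

From (b): Fynn ∉ Research.
(c) (exactly one): Rosa ∈ Research.
Suppose Xiulan ∈ Research: no assignment then satisfies all the clues, so Xiulan ∉ Research.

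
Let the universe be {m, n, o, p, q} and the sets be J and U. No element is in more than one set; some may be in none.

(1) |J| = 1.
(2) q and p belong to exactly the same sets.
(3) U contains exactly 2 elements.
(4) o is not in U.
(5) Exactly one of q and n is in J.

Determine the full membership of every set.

J = {n}; U = {p, q}

From (4): o ∉ U.
Suppose m ∈ J: no assignment then satisfies all the clues, so m ∉ J.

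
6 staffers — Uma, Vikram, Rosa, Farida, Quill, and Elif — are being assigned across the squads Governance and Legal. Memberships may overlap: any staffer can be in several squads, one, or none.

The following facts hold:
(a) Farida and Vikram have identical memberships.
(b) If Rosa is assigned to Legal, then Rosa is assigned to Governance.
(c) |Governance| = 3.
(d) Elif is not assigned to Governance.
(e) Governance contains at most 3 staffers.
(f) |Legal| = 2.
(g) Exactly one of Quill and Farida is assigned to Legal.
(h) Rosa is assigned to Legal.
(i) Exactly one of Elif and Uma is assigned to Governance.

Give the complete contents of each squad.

Governance = {Quill, Rosa, Uma}; Legal = {Quill, Rosa}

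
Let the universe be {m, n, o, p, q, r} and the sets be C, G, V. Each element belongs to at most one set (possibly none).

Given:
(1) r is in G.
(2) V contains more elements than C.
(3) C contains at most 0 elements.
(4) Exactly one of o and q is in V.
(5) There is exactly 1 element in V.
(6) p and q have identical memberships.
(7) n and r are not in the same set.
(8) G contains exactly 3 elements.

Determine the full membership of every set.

C = {}; G = {p, q, r}; V = {o}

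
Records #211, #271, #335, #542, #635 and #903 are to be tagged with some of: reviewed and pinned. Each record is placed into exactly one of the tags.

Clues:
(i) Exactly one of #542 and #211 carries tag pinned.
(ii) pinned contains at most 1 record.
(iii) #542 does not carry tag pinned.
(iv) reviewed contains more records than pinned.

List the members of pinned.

From (iii): #542 ∉ pinned.
(i) (exactly one): #211 ∈ pinned.
(ii): pinned already has 1, so the rest are out.
Only one tag left: #271 ∈ reviewed.
Only one tag left: #335 ∈ reviewed.
Only one tag left: #542 ∈ reviewed.
Only one tag left: #635 ∈ reviewed.
Only one tag left: #903 ∈ reviewed.

pinned = {#211}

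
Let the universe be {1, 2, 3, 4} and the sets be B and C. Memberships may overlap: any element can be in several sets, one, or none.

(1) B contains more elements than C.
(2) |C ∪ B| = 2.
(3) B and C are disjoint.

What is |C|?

0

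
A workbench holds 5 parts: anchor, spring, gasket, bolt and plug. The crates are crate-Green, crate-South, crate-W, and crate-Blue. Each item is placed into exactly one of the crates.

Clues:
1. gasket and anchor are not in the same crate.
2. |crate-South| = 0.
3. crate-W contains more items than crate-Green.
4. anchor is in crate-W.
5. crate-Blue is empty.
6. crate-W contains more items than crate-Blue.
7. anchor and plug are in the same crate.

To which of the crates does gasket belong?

gasket: crate-Green

From (4): anchor ∈ crate-W.
(1): gasket ∉ crate-W.
(2): crate-South already has 0, so the rest are out.
(5): crate-Blue already has 0, so the rest are out.
(7): plug matches anchor: plug ∉ crate-Green.
(7): plug matches anchor: plug ∈ crate-W.
Only one crate left: gasket ∈ crate-Green.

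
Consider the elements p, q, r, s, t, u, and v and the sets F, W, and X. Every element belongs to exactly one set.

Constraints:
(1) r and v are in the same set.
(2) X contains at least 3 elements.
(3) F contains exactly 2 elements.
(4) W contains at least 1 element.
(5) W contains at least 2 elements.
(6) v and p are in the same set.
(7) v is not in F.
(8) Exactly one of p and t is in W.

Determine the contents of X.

X = {p, r, v}

From (7): v ∉ F.
(1): r matches v: r ∉ F.
(6): p matches v: p ∉ F.
Suppose p ∉ X: no assignment then satisfies all the clues, so p ∈ X.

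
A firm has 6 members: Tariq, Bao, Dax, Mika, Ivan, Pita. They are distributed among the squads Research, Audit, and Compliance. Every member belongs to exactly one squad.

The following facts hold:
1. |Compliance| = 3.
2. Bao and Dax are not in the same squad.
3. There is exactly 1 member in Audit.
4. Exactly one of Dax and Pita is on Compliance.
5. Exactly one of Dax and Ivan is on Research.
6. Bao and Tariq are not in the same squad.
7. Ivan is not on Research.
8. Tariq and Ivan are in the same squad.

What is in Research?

From (7): Ivan ∉ Research.
(5) (exactly one): Dax ∈ Research.
(8): Tariq matches Ivan: Tariq ∉ Research.
(2): Bao ∉ Research.
(4) (exactly one): Pita ∈ Compliance.
Suppose Mika ∉ Research: no assignment then satisfies all the clues, so Mika ∈ Research.

Research = {Dax, Mika}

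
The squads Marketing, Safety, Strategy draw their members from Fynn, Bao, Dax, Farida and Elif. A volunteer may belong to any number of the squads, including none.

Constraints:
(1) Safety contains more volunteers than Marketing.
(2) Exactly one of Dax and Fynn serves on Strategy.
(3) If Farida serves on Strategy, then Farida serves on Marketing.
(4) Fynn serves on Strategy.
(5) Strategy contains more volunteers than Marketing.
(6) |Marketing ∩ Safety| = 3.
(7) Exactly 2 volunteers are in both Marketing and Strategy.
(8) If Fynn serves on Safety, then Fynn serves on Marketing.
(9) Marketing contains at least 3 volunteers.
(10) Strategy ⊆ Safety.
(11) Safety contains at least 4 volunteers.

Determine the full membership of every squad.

Marketing = {Dax, Farida, Fynn}; Safety = {Bao, Dax, Elif, Farida, Fynn}; Strategy = {Bao, Elif, Farida, Fynn}

From (4): Fynn ∈ Strategy.
(2) (exactly one): Dax ∉ Strategy.
(10) with Fynn ∈ Strategy: Fynn ∈ Safety.
(8): Fynn ∈ Marketing.
Suppose Bao ∈ Marketing: no assignment then satisfies all the clues, so Bao ∉ Marketing.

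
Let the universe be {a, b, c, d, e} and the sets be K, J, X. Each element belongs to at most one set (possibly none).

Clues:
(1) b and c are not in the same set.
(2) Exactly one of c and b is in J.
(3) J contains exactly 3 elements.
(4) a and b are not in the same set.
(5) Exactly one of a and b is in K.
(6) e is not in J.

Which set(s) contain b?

From (6): e ∉ J.
Suppose b ∉ K: no assignment then satisfies all the clues, so b ∈ K.

b: K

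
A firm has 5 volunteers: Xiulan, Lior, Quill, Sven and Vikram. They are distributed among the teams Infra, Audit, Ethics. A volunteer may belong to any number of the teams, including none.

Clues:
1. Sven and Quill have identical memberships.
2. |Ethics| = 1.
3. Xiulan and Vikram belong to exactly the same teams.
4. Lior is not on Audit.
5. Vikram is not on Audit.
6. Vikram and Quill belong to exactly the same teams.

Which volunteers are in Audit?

Audit = {}

From (4): Lior ∉ Audit.
From (5): Vikram ∉ Audit.
(3): Xiulan matches Vikram: Xiulan ∉ Audit.
(6): Quill matches Vikram: Quill ∉ Audit.
(1): Sven matches Quill: Sven ∉ Audit.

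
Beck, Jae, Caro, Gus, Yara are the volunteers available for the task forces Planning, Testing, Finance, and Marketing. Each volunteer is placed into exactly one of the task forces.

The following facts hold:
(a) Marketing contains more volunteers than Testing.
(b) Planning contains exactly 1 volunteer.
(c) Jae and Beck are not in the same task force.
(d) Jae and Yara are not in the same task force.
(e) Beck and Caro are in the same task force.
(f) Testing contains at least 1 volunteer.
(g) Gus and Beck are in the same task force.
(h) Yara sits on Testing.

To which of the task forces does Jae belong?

Jae: Planning

From (h): Yara ∈ Testing.
(d): Jae ∉ Testing.
Suppose Jae ∉ Planning: no assignment then satisfies all the clues, so Jae ∈ Planning.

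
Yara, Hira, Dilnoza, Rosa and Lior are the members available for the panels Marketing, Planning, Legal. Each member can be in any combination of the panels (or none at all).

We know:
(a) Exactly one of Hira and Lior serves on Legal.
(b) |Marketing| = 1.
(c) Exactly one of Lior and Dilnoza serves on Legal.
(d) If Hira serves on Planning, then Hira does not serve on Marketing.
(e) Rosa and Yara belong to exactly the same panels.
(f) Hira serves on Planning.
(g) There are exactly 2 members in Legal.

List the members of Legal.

From (f): Hira ∈ Planning.
(d): Hira ∉ Marketing.
Suppose Yara ∈ Legal: no assignment then satisfies all the clues, so Yara ∉ Legal.

Legal = {Dilnoza, Hira}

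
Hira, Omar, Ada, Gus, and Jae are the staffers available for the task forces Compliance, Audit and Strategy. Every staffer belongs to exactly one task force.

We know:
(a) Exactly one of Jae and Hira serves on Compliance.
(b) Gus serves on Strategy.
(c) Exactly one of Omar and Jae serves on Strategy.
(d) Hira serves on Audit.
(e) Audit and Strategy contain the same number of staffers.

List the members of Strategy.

Strategy = {Gus, Omar}

From (b): Gus ∈ Strategy.
From (d): Hira ∈ Audit.
(a) (exactly one): Jae ∈ Compliance.
(c) (exactly one): Omar ∈ Strategy.
Suppose Ada ∈ Strategy: no assignment then satisfies all the clues, so Ada ∉ Strategy.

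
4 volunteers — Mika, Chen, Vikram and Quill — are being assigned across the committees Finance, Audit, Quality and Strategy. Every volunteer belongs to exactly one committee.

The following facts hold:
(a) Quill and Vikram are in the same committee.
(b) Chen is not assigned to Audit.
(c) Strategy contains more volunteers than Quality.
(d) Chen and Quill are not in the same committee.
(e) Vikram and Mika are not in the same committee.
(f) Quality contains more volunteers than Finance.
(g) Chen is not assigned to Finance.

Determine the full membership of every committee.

Finance = {}; Audit = {Mika}; Quality = {Chen}; Strategy = {Quill, Vikram}

From (b): Chen ∉ Audit.
From (g): Chen ∉ Finance.
Suppose Mika ∈ Finance: no assignment then satisfies all the clues, so Mika ∉ Finance.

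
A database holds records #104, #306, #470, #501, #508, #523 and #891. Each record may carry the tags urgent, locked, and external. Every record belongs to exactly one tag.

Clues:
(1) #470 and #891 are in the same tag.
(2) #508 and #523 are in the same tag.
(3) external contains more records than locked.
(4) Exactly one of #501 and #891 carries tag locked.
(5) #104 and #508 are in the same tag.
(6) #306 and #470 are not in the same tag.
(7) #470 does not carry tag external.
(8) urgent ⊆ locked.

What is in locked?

locked = {#470, #891}

From (7): #470 ∉ external.
(1): #891 matches #470: #891 ∉ external.
Suppose #104 ∈ locked: no assignment then satisfies all the clues, so #104 ∉ locked.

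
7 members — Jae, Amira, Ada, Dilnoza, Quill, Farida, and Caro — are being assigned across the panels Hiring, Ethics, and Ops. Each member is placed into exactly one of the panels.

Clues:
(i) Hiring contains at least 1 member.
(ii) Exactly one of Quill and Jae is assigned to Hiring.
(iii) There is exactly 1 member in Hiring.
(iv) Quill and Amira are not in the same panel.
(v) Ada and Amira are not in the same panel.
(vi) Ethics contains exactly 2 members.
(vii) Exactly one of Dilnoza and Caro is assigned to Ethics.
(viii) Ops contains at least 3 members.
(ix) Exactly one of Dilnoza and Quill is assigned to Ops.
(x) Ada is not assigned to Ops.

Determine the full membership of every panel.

Hiring = {Quill}; Ethics = {Ada, Caro}; Ops = {Amira, Dilnoza, Farida, Jae}

From (x): Ada ∉ Ops.
Suppose Jae ∈ Hiring: no assignment then satisfies all the clues, so Jae ∉ Hiring.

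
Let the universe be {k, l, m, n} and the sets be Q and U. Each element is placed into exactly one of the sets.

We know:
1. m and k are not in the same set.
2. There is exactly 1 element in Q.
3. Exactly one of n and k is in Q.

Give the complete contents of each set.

Q = {k}; U = {l, m, n}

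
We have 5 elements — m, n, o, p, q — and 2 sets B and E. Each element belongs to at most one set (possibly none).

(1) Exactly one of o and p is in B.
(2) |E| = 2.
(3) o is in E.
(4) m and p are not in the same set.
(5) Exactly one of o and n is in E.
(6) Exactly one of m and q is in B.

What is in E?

From (3): o ∈ E.
(1) (exactly one): p ∈ B.
(4): m ∉ B.
(5) (exactly one): n ∉ E.
(6) (exactly one): q ∈ B.
(2): only 2 candidates remain for E, so all are in.

E = {m, o}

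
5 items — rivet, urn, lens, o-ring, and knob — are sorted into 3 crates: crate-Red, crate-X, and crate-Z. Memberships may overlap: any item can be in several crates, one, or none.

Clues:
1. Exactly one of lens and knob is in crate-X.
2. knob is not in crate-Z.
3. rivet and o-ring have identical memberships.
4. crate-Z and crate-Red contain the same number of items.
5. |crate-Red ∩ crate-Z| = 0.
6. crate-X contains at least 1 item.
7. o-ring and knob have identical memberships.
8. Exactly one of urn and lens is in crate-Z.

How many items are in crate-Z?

1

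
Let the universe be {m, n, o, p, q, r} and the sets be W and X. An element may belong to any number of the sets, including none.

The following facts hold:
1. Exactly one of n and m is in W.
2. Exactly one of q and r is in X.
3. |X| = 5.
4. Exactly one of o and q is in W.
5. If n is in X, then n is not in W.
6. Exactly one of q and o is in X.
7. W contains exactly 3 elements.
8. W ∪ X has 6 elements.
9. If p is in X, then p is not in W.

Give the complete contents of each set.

W = {m, q, r}; X = {m, n, o, p, r}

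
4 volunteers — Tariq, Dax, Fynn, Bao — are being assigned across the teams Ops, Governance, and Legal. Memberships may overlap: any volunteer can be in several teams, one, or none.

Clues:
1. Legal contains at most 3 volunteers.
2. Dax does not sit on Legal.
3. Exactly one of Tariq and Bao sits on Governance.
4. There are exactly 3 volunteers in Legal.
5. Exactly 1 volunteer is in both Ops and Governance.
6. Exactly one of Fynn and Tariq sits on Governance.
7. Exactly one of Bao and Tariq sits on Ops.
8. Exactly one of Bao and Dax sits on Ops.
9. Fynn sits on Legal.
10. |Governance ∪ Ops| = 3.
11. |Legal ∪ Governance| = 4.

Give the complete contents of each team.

Ops = {Bao}; Governance = {Bao, Dax, Fynn}; Legal = {Bao, Fynn, Tariq}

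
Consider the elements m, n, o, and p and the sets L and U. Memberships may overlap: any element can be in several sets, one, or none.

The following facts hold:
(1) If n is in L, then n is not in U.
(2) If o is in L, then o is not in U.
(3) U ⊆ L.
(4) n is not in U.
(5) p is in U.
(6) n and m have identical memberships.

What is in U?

U = {p}

From (4): n ∉ U.
From (5): p ∈ U.
(3) with p ∈ U: p ∈ L.
(6): m matches n: m ∉ U.
Suppose o ∈ U: no assignment then satisfies all the clues, so o ∉ U.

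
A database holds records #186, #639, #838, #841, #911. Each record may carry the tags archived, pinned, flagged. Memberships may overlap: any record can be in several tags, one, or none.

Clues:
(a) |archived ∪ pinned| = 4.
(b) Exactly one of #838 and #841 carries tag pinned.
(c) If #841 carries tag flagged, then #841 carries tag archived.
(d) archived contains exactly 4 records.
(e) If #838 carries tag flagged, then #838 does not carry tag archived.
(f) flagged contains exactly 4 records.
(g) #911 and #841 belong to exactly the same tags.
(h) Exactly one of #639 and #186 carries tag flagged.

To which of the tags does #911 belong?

#911: archived, flagged, pinned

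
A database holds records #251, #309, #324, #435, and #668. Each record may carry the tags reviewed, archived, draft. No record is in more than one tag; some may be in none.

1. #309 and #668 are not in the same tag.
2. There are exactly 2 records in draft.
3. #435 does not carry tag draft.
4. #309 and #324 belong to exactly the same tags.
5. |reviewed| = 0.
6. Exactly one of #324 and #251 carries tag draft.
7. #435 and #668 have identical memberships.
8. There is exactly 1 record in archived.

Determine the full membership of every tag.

reviewed = {}; archived = {#251}; draft = {#309, #324}

From (3): #435 ∉ draft.
(5): reviewed already has 0, so the rest are out.
(7): #668 matches #435: #668 ∉ draft.
Suppose #251 ∉ archived: no assignment then satisfies all the clues, so #251 ∈ archived.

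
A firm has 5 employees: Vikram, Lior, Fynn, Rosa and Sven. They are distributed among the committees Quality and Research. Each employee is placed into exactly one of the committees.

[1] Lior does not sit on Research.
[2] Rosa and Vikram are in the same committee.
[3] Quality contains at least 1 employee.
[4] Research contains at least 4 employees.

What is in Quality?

From (1): Lior ∉ Research.
(4): only 4 candidates remain for Research, so all are in.
Only one committee left: Lior ∈ Quality.

Quality = {Lior}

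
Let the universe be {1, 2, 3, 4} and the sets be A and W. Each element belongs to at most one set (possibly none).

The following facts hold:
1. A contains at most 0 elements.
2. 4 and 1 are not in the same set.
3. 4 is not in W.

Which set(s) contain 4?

From (3): 4 ∉ W.
(1): A already has 0, so the rest are out.

4: none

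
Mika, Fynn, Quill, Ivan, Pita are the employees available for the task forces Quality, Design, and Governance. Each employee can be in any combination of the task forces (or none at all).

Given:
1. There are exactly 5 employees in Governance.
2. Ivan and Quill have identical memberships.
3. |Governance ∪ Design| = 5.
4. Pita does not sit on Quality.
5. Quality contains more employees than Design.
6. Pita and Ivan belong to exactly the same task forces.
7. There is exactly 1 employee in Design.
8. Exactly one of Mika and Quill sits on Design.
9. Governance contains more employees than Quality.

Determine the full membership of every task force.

Quality = {Fynn, Mika}; Design = {Mika}; Governance = {Fynn, Ivan, Mika, Pita, Quill}

From (4): Pita ∉ Quality.
(1): only 5 candidates remain for Governance, so all are in.
(6): Ivan matches Pita: Ivan ∉ Quality.
(2): Quill matches Ivan: Quill ∉ Quality.
Suppose Mika ∉ Quality: no assignment then satisfies all the clues, so Mika ∈ Quality.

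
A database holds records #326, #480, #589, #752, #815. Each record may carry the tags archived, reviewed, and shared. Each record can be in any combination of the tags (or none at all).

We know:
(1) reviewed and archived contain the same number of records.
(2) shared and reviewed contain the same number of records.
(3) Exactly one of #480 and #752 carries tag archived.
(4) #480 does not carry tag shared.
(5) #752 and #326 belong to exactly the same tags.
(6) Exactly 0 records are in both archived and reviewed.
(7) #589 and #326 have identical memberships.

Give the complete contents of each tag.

archived = {#480}; reviewed = {#815}; shared = {#815}

From (4): #480 ∉ shared.
Suppose #326 ∈ archived: no assignment then satisfies all the clues, so #326 ∉ archived.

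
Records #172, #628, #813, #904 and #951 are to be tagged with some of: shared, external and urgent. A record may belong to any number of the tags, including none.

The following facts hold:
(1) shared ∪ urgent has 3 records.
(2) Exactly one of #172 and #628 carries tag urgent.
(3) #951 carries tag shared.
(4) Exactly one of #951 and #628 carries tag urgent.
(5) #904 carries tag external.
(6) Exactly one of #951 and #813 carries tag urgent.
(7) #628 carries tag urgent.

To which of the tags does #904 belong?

#904: external

From (3): #951 ∈ shared.
From (5): #904 ∈ external.
From (7): #628 ∈ urgent.
(2) (exactly one): #172 ∉ urgent.
(4) (exactly one): #951 ∉ urgent.
(6) (exactly one): #813 ∈ urgent.
Suppose #904 ∈ shared: no assignment then satisfies all the clues, so #904 ∉ shared.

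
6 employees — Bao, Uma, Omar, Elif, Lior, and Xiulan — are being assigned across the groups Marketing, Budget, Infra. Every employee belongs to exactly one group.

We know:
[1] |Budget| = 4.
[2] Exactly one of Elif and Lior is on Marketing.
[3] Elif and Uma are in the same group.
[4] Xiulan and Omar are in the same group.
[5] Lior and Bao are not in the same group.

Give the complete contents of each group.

Marketing = {Lior}; Budget = {Elif, Omar, Uma, Xiulan}; Infra = {Bao}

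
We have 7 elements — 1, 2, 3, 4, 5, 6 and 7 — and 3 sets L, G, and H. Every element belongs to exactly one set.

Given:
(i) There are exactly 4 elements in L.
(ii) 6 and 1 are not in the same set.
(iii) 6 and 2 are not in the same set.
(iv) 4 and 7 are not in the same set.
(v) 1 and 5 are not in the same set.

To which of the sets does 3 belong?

3: L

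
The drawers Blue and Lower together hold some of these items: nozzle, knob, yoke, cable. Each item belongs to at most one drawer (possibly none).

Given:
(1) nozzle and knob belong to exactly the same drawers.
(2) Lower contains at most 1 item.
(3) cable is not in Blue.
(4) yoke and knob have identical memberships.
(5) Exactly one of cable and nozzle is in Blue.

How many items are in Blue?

3

From (3): cable ∉ Blue.
(5) (exactly one): nozzle ∈ Blue.
(1): knob matches nozzle: knob ∈ Blue.
(4): yoke matches knob: yoke ∈ Blue.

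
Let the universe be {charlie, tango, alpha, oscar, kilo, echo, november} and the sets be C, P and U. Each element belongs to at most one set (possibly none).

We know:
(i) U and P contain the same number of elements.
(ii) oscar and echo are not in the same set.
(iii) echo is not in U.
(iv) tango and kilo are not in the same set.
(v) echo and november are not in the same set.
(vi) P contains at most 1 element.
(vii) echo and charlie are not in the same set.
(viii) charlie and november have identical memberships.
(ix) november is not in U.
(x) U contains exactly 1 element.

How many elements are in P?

1

From (iii): echo ∉ U.
From (ix): november ∉ U.
(viii): charlie matches november: charlie ∉ U.
Suppose charlie ∈ P: no assignment then satisfies all the clues, so charlie ∉ P.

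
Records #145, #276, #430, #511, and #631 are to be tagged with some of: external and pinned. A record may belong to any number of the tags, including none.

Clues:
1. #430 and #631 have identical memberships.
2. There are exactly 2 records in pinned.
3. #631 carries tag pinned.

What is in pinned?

pinned = {#430, #631}

From (3): #631 ∈ pinned.
(1): #430 matches #631: #430 ∈ pinned.
(2): pinned already has 2, so the rest are out.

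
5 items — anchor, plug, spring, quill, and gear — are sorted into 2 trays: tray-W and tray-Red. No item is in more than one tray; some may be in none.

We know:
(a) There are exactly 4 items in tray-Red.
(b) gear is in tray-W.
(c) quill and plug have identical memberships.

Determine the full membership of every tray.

From (b): gear ∈ tray-W.
(a): only 4 candidates remain for tray-Red, so all are in.

tray-W = {gear}; tray-Red = {anchor, plug, quill, spring}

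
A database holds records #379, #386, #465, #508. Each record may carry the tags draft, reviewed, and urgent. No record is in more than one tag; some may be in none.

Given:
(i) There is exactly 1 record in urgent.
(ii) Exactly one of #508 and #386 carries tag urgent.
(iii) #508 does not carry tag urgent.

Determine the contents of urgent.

urgent = {#386}

From (iii): #508 ∉ urgent.
(ii) (exactly one): #386 ∈ urgent.
(i): urgent already has 1, so the rest are out.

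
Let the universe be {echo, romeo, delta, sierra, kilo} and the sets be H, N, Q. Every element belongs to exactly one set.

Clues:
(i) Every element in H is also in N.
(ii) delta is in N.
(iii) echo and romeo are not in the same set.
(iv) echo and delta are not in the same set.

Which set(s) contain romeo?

romeo: N

From (ii): delta ∈ N.
(iv): echo ∉ N.
(i) contrapositive: echo ∉ H.
Only one set left: echo ∈ Q.
(iii): romeo ∉ Q.
Suppose romeo ∈ H: no assignment then satisfies all the clues, so romeo ∉ H.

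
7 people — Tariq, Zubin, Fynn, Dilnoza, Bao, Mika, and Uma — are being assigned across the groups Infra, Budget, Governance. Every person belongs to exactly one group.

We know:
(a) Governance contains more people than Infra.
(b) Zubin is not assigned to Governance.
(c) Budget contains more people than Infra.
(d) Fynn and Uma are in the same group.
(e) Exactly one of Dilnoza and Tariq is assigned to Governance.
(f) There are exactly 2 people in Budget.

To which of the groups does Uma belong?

Uma: Governance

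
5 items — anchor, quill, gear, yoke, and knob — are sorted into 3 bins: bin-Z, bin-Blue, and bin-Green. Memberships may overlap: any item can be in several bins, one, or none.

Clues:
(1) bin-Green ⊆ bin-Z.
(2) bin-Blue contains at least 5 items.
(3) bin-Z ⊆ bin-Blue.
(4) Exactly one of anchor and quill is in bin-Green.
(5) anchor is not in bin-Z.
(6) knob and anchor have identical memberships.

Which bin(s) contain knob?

knob: bin-Blue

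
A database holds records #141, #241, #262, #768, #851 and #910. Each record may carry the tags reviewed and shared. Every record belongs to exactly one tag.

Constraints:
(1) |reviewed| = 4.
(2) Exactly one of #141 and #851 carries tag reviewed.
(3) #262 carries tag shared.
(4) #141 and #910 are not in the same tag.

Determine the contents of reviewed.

reviewed = {#241, #768, #851, #910}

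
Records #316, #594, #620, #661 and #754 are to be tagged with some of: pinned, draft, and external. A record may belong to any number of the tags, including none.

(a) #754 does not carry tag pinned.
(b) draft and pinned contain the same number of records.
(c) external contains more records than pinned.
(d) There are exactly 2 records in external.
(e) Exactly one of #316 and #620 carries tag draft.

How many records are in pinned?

1

From (a): #754 ∉ pinned.
Suppose #594 ∈ draft: no assignment then satisfies all the clues, so #594 ∉ draft.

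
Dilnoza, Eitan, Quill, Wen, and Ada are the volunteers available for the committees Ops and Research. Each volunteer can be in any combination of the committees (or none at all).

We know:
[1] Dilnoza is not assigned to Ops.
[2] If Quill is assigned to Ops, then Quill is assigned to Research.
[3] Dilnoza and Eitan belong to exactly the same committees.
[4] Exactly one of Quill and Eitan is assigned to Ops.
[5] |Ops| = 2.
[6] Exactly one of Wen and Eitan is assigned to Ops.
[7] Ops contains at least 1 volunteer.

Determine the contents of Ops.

Ops = {Quill, Wen}

From (1): Dilnoza ∉ Ops.
(3): Eitan matches Dilnoza: Eitan ∉ Ops.
(4) (exactly one): Quill ∈ Ops.
(6) (exactly one): Wen ∈ Ops.
(2): Quill ∈ Research.
(5): Ops already has 2, so the rest are out.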